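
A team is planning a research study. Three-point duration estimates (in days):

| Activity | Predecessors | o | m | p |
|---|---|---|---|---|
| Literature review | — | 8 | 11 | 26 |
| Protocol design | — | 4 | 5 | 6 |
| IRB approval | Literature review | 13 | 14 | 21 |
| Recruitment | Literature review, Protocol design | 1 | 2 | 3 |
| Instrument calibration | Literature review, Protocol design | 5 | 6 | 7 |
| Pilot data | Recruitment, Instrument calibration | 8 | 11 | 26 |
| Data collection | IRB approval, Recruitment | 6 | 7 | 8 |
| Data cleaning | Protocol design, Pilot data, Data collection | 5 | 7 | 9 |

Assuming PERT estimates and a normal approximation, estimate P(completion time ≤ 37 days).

te_Literature review = (8 + 4·11 + 26)/6 = 78/6 = 13; σ²_Literature review = ((26−8)/6)² = 9.000
te_Protocol design = (4 + 4·5 + 6)/6 = 30/6 = 5; σ²_Protocol design = ((6−4)/6)² = 0.111
te_IRB approval = (13 + 4·14 + 21)/6 = 90/6 = 15; σ²_IRB approval = ((21−13)/6)² = 1.778
te_Recruitment = (1 + 4·2 + 3)/6 = 12/6 = 2; σ²_Recruitment = ((3−1)/6)² = 0.111
te_Instrument calibration = (5 + 4·6 + 7)/6 = 36/6 = 6; σ²_Instrument calibration = ((7−5)/6)² = 0.111
te_Pilot data = (8 + 4·11 + 26)/6 = 78/6 = 13; σ²_Pilot data = ((26−8)/6)² = 9.000
te_Data collection = (6 + 4·7 + 8)/6 = 42/6 = 7; σ²_Data collection = ((8−6)/6)² = 0.111
te_Data cleaning = (5 + 4·7 + 9)/6 = 42/6 = 7; σ²_Data cleaning = ((9−5)/6)² = 0.444

Forward pass:
ES_Literature review = 0; EF_Literature review = 13
ES_Protocol design = 0; EF_Protocol design = 5
ES_IRB approval = 13; EF_IRB approval = 13+15 = 28
ES_Recruitment = max(EF_Literature review=13, EF_Protocol design=5) = 13; EF_Recruitment = 13+2 = 15
ES_Instrument calibration = max(EF_Literature review=13, EF_Protocol design=5) = 13; EF_Instrument calibration = 13+6 = 19
ES_Pilot data = max(EF_Recruitment=15, EF_Instrument calibration=19) = 19; EF_Pilot data = 19+13 = 32
ES_Data collection = max(EF_IRB approval=28, EF_Recruitment=15) = 28; EF_Data collection = 28+7 = 35
ES_Data cleaning = max(EF_Protocol design=5, EF_Pilot data=32, EF_Data collection=35) = 35; EF_Data cleaning = 35+7 = 42
Expected project duration μ = 42 days. Critical path: Literature review → IRB approval → Data collection → Data cleaning.

Variance along critical path = 9.000 + 1.778 + 0.111 + 0.444 = 11.333; σ = √11.333 = 3.367 days.
Z = (37 − 42) / 3.367 = -1.485
P(T ≤ 37) = Φ(-1.485) ≈ 0.069

0.069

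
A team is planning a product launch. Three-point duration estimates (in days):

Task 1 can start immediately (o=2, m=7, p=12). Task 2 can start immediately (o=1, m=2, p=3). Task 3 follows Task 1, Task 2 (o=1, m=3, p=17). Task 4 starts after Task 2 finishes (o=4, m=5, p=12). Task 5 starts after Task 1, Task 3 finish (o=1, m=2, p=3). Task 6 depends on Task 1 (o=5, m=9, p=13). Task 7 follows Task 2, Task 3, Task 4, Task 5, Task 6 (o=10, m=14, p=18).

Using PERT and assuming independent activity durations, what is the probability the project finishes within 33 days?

0.883

te_Task 1 = (2 + 4·7 + 12)/6 = 42/6 = 7; σ²_Task 1 = ((12−2)/6)² = 2.778
te_Task 2 = (1 + 4·2 + 3)/6 = 12/6 = 2; σ²_Task 2 = ((3−1)/6)² = 0.111
te_Task 3 = (1 + 4·3 + 17)/6 = 30/6 = 5; σ²_Task 3 = ((17−1)/6)² = 7.111
te_Task 4 = (4 + 4·5 + 12)/6 = 36/6 = 6; σ²_Task 4 = ((12−4)/6)² = 1.778
te_Task 5 = (1 + 4·2 + 3)/6 = 12/6 = 2; σ²_Task 5 = ((3−1)/6)² = 0.111
te_Task 6 = (5 + 4·9 + 13)/6 = 54/6 = 9; σ²_Task 6 = ((13−5)/6)² = 1.778
te_Task 7 = (10 + 4·14 + 18)/6 = 84/6 = 14; σ²_Task 7 = ((18−10)/6)² = 1.778

Forward pass:
ES_Task 1 = 0; EF_Task 1 = 7
ES_Task 2 = 0; EF_Task 2 = 2
ES_Task 3 = max(EF_Task 1=7, EF_Task 2=2) = 7; EF_Task 3 = 7+5 = 12
ES_Task 4 = 2; EF_Task 4 = 2+6 = 8
ES_Task 5 = max(EF_Task 1=7, EF_Task 3=12) = 12; EF_Task 5 = 12+2 = 14
ES_Task 6 = 7; EF_Task 6 = 7+9 = 16
ES_Task 7 = max(EF_Task 2=2, EF_Task 3=12, EF_Task 4=8, EF_Task 5=14, EF_Task 6=16) = 16; EF_Task 7 = 16+14 = 30
Expected project duration μ = 30 days. Critical path: Task 1 → Task 6 → Task 7.

Variance along critical path = 2.778 + 1.778 + 1.778 = 6.333; σ = √6.333 = 2.517 days.
Z = (33 − 30) / 2.517 = 1.192
P(T ≤ 33) = Φ(1.192) ≈ 0.883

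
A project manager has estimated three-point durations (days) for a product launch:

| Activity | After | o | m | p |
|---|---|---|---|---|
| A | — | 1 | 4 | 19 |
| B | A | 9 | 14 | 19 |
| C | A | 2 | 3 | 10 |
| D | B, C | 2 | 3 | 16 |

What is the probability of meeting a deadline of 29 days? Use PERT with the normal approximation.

te_A = (1 + 4·4 + 19)/6 = 36/6 = 6; σ²_A = ((19−1)/6)² = 9.000
te_B = (9 + 4·14 + 19)/6 = 84/6 = 14; σ²_B = ((19−9)/6)² = 2.778
te_C = (2 + 4·3 + 10)/6 = 24/6 = 4; σ²_C = ((10−2)/6)² = 1.778
te_D = (2 + 4·3 + 16)/6 = 30/6 = 5; σ²_D = ((16−2)/6)² = 5.444

Forward pass:
ES_A = 0; EF_A = 6
ES_B = 6; EF_B = 6+14 = 20
ES_C = 6; EF_C = 6+4 = 10
ES_D = max(EF_B=20, EF_C=10) = 20; EF_D = 20+5 = 25
Expected project duration μ = 25 days. Critical path: A → B → D.

Variance along critical path = 9.000 + 2.778 + 5.444 = 17.222; σ = √17.222 = 4.150 days.
Z = (29 − 25) / 4.150 = 0.964
P(T ≤ 29) = Φ(0.964) ≈ 0.832

0.832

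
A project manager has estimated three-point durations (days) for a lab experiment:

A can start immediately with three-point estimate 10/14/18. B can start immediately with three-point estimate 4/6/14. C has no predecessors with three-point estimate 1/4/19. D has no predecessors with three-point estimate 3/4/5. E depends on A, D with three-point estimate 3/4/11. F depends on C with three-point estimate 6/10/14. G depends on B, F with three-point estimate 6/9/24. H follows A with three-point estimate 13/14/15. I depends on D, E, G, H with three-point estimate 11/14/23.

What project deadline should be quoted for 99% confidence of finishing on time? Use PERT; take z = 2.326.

te_A = (10 + 4·14 + 18)/6 = 84/6 = 14; σ²_A = ((18−10)/6)² = 1.778
te_B = (4 + 4·6 + 14)/6 = 42/6 = 7; σ²_B = ((14−4)/6)² = 2.778
te_C = (1 + 4·4 + 19)/6 = 36/6 = 6; σ²_C = ((19−1)/6)² = 9.000
te_D = (3 + 4·4 + 5)/6 = 24/6 = 4; σ²_D = ((5−3)/6)² = 0.111
te_E = (3 + 4·4 + 11)/6 = 30/6 = 5; σ²_E = ((11−3)/6)² = 1.778
te_F = (6 + 4·10 + 14)/6 = 60/6 = 10; σ²_F = ((14−6)/6)² = 1.778
te_G = (6 + 4·9 + 24)/6 = 66/6 = 11; σ²_G = ((24−6)/6)² = 9.000
te_H = (13 + 4·14 + 15)/6 = 84/6 = 14; σ²_H = ((15−13)/6)² = 0.111
te_I = (11 + 4·14 + 23)/6 = 90/6 = 15; σ²_I = ((23−11)/6)² = 4.000

Forward pass:
ES_A = 0; EF_A = 14
ES_B = 0; EF_B = 7
ES_C = 0; EF_C = 6
ES_D = 0; EF_D = 4
ES_E = max(EF_A=14, EF_D=4) = 14; EF_E = 14+5 = 19
ES_F = 6; EF_F = 6+10 = 16
ES_G = max(EF_B=7, EF_F=16) = 16; EF_G = 16+11 = 27
ES_H = 14; EF_H = 14+14 = 28
ES_I = max(EF_D=4, EF_E=19, EF_G=27, EF_H=28) = 28; EF_I = 28+15 = 43
Expected project duration μ = 43 days. Critical path: A → H → I.

Variance along critical path = 1.778 + 0.111 + 4.000 = 5.889; σ = 2.427 days.
D = μ + z·σ = 43 + 2.326·2.427 = 48.6 days

48.6 days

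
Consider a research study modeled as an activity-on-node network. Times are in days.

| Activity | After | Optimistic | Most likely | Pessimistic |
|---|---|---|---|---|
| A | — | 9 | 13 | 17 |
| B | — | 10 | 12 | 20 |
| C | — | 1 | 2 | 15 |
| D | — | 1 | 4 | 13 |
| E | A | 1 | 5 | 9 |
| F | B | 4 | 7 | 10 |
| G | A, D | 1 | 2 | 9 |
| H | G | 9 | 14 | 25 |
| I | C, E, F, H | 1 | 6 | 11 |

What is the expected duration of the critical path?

37 days

te_A = (9 + 4·13 + 17)/6 = 78/6 = 13
te_B = (10 + 4·12 + 20)/6 = 78/6 = 13
te_C = (1 + 4·2 + 15)/6 = 24/6 = 4
te_D = (1 + 4·4 + 13)/6 = 30/6 = 5
te_E = (1 + 4·5 + 9)/6 = 30/6 = 5
te_F = (4 + 4·7 + 10)/6 = 42/6 = 7
te_G = (1 + 4·2 + 9)/6 = 18/6 = 3
te_H = (9 + 4·14 + 25)/6 = 90/6 = 15
te_I = (1 + 4·6 + 11)/6 = 36/6 = 6

Forward pass:
ES_A = 0; EF_A = 13
ES_B = 0; EF_B = 13
ES_C = 0; EF_C = 4
ES_D = 0; EF_D = 5
ES_E = 13; EF_E = 13+5 = 18
ES_F = 13; EF_F = 13+7 = 20
ES_G = max(EF_A=13, EF_D=5) = 13; EF_G = 13+3 = 16
ES_H = 16; EF_H = 16+15 = 31
ES_I = max(EF_C=4, EF_E=18, EF_F=20, EF_H=31) = 31; EF_I = 31+6 = 37
Expected project duration μ = 37 days. Critical path: A → G → H → I.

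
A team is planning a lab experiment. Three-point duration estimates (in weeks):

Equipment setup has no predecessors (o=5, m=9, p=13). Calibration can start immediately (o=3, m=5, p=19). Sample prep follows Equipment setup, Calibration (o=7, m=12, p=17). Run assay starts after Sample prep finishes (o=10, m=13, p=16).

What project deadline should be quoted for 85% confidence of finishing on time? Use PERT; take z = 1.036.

te_Equipment setup = (5 + 4·9 + 13)/6 = 54/6 = 9; σ²_Equipment setup = ((13−5)/6)² = 1.778
te_Calibration = (3 + 4·5 + 19)/6 = 42/6 = 7; σ²_Calibration = ((19−3)/6)² = 7.111
te_Sample prep = (7 + 4·12 + 17)/6 = 72/6 = 12; σ²_Sample prep = ((17−7)/6)² = 2.778
te_Run assay = (10 + 4·13 + 16)/6 = 78/6 = 13; σ²_Run assay = ((16−10)/6)² = 1.000

Forward pass:
ES_Equipment setup = 0; EF_Equipment setup = 9
ES_Calibration = 0; EF_Calibration = 7
ES_Sample prep = max(EF_Equipment setup=9, EF_Calibration=7) = 9; EF_Sample prep = 9+12 = 21
ES_Run assay = 21; EF_Run assay = 21+13 = 34
Expected project duration μ = 34 weeks. Critical path: Equipment setup → Sample prep → Run assay.

Variance along critical path = 1.778 + 2.778 + 1.000 = 5.556; σ = 2.357 weeks.
D = μ + z·σ = 34 + 1.036·2.357 = 36.4 weeks

36.4 weeks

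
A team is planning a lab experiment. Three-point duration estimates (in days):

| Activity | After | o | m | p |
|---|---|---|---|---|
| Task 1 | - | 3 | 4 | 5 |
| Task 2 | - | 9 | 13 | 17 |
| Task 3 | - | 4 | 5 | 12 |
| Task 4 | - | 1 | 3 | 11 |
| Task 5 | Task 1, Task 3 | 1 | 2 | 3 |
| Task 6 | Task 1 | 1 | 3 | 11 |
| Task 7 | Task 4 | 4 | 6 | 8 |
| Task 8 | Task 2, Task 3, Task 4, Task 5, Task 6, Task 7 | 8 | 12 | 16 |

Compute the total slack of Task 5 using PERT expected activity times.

5 days

te_Task 1 = (3 + 4·4 + 5)/6 = 24/6 = 4
te_Task 2 = (9 + 4·13 + 17)/6 = 78/6 = 13
te_Task 3 = (4 + 4·5 + 12)/6 = 36/6 = 6
te_Task 4 = (1 + 4·3 + 11)/6 = 24/6 = 4
te_Task 5 = (1 + 4·2 + 3)/6 = 12/6 = 2
te_Task 6 = (1 + 4·3 + 11)/6 = 24/6 = 4
te_Task 7 = (4 + 4·6 + 8)/6 = 36/6 = 6
te_Task 8 = (8 + 4·12 + 16)/6 = 72/6 = 12

Forward pass:
ES_Task 1 = 0; EF_Task 1 = 4
ES_Task 2 = 0; EF_Task 2 = 13
ES_Task 3 = 0; EF_Task 3 = 6
ES_Task 4 = 0; EF_Task 4 = 4
ES_Task 5 = max(EF_Task 1=4, EF_Task 3=6) = 6; EF_Task 5 = 6+2 = 8
ES_Task 6 = 4; EF_Task 6 = 4+4 = 8
ES_Task 7 = 4; EF_Task 7 = 4+6 = 10
ES_Task 8 = max(EF_Task 2=13, EF_Task 3=6, EF_Task 4=4, EF_Task 5=8, EF_Task 6=8, EF_Task 7=10) = 13; EF_Task 8 = 13+12 = 25
Expected project duration μ = 25 days. Critical path: Task 2 → Task 8.

Backward pass:
LF_Task 8 = 25; LS_Task 8 = 25−12 = 13
LF_Task 7 = LS_Task 8 = 13; LS_Task 7 = 13−6 = 7
LF_Task 6 = LS_Task 8 = 13; LS_Task 6 = 13−4 = 9
LF_Task 5 = LS_Task 8 = 13; LS_Task 5 = 13−2 = 11
LF_Task 4 = min(LS_Task 7=7, LS_Task 8=13) = 7; LS_Task 4 = 7−4 = 3
LF_Task 3 = min(LS_Task 5=11, LS_Task 8=13) = 11; LS_Task 3 = 11−6 = 5
LF_Task 2 = LS_Task 8 = 13; LS_Task 2 = 13−13 = 0
LF_Task 1 = min(LS_Task 5=11, LS_Task 6=9) = 9; LS_Task 1 = 9−4 = 5
Slack_Task 5 = LS_Task 5 − ES_Task 5 = 11 − 6 = 5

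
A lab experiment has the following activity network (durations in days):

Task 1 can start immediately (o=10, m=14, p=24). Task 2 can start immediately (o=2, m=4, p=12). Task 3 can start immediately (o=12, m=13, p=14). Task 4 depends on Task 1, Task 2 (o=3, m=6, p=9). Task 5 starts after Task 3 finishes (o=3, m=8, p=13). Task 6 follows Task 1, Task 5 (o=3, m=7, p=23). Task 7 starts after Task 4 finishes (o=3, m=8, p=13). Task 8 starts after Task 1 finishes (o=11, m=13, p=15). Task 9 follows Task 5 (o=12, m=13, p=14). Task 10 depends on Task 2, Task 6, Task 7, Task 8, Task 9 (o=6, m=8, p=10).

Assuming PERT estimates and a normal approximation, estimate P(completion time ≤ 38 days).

0.016

te_Task 1 = (10 + 4·14 + 24)/6 = 90/6 = 15; σ²_Task 1 = ((24−10)/6)² = 5.444
te_Task 2 = (2 + 4·4 + 12)/6 = 30/6 = 5; σ²_Task 2 = ((12−2)/6)² = 2.778
te_Task 3 = (12 + 4·13 + 14)/6 = 78/6 = 13; σ²_Task 3 = ((14−12)/6)² = 0.111
te_Task 4 = (3 + 4·6 + 9)/6 = 36/6 = 6; σ²_Task 4 = ((9−3)/6)² = 1.000
te_Task 5 = (3 + 4·8 + 13)/6 = 48/6 = 8; σ²_Task 5 = ((13−3)/6)² = 2.778
te_Task 6 = (3 + 4·7 + 23)/6 = 54/6 = 9; σ²_Task 6 = ((23−3)/6)² = 11.111
te_Task 7 = (3 + 4·8 + 13)/6 = 48/6 = 8; σ²_Task 7 = ((13−3)/6)² = 2.778
te_Task 8 = (11 + 4·13 + 15)/6 = 78/6 = 13; σ²_Task 8 = ((15−11)/6)² = 0.444
te_Task 9 = (12 + 4·13 + 14)/6 = 78/6 = 13; σ²_Task 9 = ((14−12)/6)² = 0.111
te_Task 10 = (6 + 4·8 + 10)/6 = 48/6 = 8; σ²_Task 10 = ((10−6)/6)² = 0.444

Forward pass:
ES_Task 1 = 0; EF_Task 1 = 15
ES_Task 2 = 0; EF_Task 2 = 5
ES_Task 3 = 0; EF_Task 3 = 13
ES_Task 4 = max(EF_Task 1=15, EF_Task 2=5) = 15; EF_Task 4 = 15+6 = 21
ES_Task 5 = 13; EF_Task 5 = 13+8 = 21
ES_Task 6 = max(EF_Task 1=15, EF_Task 5=21) = 21; EF_Task 6 = 21+9 = 30
ES_Task 7 = 21; EF_Task 7 = 21+8 = 29
ES_Task 8 = 15; EF_Task 8 = 15+13 = 28
ES_Task 9 = 21; EF_Task 9 = 21+13 = 34
ES_Task 10 = max(EF_Task 2=5, EF_Task 6=30, EF_Task 7=29, EF_Task 8=28, EF_Task 9=34) = 34; EF_Task 10 = 34+8 = 42
Expected project duration μ = 42 days. Critical path: Task 3 → Task 5 → Task 9 → Task 10.

Variance along critical path = 0.111 + 2.778 + 0.111 + 0.444 = 3.444; σ = √3.444 = 1.856 days.
Z = (38 − 42) / 1.856 = -2.155
P(T ≤ 38) = Φ(-2.155) ≈ 0.016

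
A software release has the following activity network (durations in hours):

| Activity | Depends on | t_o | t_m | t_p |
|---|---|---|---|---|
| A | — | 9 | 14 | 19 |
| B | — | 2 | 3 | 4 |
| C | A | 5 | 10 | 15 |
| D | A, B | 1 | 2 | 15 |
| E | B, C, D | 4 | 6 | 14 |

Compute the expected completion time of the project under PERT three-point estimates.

31 hours

te_A = (9 + 4·14 + 19)/6 = 84/6 = 14
te_B = (2 + 4·3 + 4)/6 = 18/6 = 3
te_C = (5 + 4·10 + 15)/6 = 60/6 = 10
te_D = (1 + 4·2 + 15)/6 = 24/6 = 4
te_E = (4 + 4·6 + 14)/6 = 42/6 = 7

Forward pass:
ES_A = 0; EF_A = 14
ES_B = 0; EF_B = 3
ES_C = 14; EF_C = 14+10 = 24
ES_D = max(EF_A=14, EF_B=3) = 14; EF_D = 14+4 = 18
ES_E = max(EF_B=3, EF_C=24, EF_D=18) = 24; EF_E = 24+7 = 31
Expected project duration μ = 31 hours. Critical path: A → C → E.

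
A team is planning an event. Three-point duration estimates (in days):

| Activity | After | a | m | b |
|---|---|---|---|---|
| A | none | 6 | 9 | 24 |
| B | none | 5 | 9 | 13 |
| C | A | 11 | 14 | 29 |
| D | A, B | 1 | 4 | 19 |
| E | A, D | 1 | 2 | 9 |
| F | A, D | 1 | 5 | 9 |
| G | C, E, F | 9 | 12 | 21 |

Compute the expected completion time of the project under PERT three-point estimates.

40 days

te_A = (6 + 4·9 + 24)/6 = 66/6 = 11
te_B = (5 + 4·9 + 13)/6 = 54/6 = 9
te_C = (11 + 4·14 + 29)/6 = 96/6 = 16
te_D = (1 + 4·4 + 19)/6 = 36/6 = 6
te_E = (1 + 4·2 + 9)/6 = 18/6 = 3
te_F = (1 + 4·5 + 9)/6 = 30/6 = 5
te_G = (9 + 4·12 + 21)/6 = 78/6 = 13

Forward pass:
ES_A = 0; EF_A = 11
ES_B = 0; EF_B = 9
ES_C = 11; EF_C = 11+16 = 27
ES_D = max(EF_A=11, EF_B=9) = 11; EF_D = 11+6 = 17
ES_E = max(EF_A=11, EF_D=17) = 17; EF_E = 17+3 = 20
ES_F = max(EF_A=11, EF_D=17) = 17; EF_F = 17+5 = 22
ES_G = max(EF_C=27, EF_E=20, EF_F=22) = 27; EF_G = 27+13 = 40
Expected project duration μ = 40 days. Critical path: A → C → G.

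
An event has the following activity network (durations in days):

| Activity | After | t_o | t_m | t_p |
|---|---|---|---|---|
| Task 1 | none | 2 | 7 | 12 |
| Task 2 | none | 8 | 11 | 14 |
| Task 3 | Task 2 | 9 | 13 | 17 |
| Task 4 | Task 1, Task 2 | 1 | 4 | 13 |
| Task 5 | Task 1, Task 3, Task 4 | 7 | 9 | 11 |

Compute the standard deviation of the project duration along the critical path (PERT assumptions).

te_Task 1 = (2 + 4·7 + 12)/6 = 42/6 = 7; σ²_Task 1 = ((12−2)/6)² = 2.778
te_Task 2 = (8 + 4·11 + 14)/6 = 66/6 = 11; σ²_Task 2 = ((14−8)/6)² = 1.000
te_Task 3 = (9 + 4·13 + 17)/6 = 78/6 = 13; σ²_Task 3 = ((17−9)/6)² = 1.778
te_Task 4 = (1 + 4·4 + 13)/6 = 30/6 = 5; σ²_Task 4 = ((13−1)/6)² = 4.000
te_Task 5 = (7 + 4·9 + 11)/6 = 54/6 = 9; σ²_Task 5 = ((11−7)/6)² = 0.444

Forward pass:
ES_Task 1 = 0; EF_Task 1 = 7
ES_Task 2 = 0; EF_Task 2 = 11
ES_Task 3 = 11; EF_Task 3 = 11+13 = 24
ES_Task 4 = max(EF_Task 1=7, EF_Task 2=11) = 11; EF_Task 4 = 11+5 = 16
ES_Task 5 = max(EF_Task 1=7, EF_Task 3=24, EF_Task 4=16) = 24; EF_Task 5 = 24+9 = 33
Expected project duration μ = 33 days. Critical path: Task 2 → Task 3 → Task 5.

Variance along critical path = 1.000 + 1.778 + 0.444 = 3.222
σ = √3.222 = 1.795 days

1.80 days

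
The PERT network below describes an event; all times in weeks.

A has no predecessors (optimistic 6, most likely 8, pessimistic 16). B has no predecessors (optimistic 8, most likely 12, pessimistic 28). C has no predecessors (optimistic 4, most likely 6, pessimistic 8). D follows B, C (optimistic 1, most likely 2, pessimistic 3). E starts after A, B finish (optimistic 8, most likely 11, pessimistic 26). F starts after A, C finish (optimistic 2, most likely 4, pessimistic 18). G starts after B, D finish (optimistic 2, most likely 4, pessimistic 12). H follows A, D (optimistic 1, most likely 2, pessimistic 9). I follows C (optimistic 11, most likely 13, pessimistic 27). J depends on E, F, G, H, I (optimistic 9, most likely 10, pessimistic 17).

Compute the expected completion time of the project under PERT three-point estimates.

38 weeks

te_A = (6 + 4·8 + 16)/6 = 54/6 = 9
te_B = (8 + 4·12 + 28)/6 = 84/6 = 14
te_C = (4 + 4·6 + 8)/6 = 36/6 = 6
te_D = (1 + 4·2 + 3)/6 = 12/6 = 2
te_E = (8 + 4·11 + 26)/6 = 78/6 = 13
te_F = (2 + 4·4 + 18)/6 = 36/6 = 6
te_G = (2 + 4·4 + 12)/6 = 30/6 = 5
te_H = (1 + 4·2 + 9)/6 = 18/6 = 3
te_I = (11 + 4·13 + 27)/6 = 90/6 = 15
te_J = (9 + 4·10 + 17)/6 = 66/6 = 11

Forward pass:
ES_A = 0; EF_A = 9
ES_B = 0; EF_B = 14
ES_C = 0; EF_C = 6
ES_D = max(EF_B=14, EF_C=6) = 14; EF_D = 14+2 = 16
ES_E = max(EF_A=9, EF_B=14) = 14; EF_E = 14+13 = 27
ES_F = max(EF_A=9, EF_C=6) = 9; EF_F = 9+6 = 15
ES_G = max(EF_B=14, EF_D=16) = 16; EF_G = 16+5 = 21
ES_H = max(EF_A=9, EF_D=16) = 16; EF_H = 16+3 = 19
ES_I = 6; EF_I = 6+15 = 21
ES_J = max(EF_E=27, EF_F=15, EF_G=21, EF_H=19, EF_I=21) = 27; EF_J = 27+11 = 38
Expected project duration μ = 38 weeks. Critical path: B → E → J.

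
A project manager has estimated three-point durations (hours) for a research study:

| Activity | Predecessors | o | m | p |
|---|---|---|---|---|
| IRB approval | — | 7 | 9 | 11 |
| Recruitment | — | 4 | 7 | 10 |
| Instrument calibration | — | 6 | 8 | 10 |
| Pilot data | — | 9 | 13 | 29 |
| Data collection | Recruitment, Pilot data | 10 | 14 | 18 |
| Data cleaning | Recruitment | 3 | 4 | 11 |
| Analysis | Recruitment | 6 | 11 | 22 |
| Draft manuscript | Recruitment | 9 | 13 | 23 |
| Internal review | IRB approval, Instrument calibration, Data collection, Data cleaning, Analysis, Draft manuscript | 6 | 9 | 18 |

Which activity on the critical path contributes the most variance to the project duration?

Pilot data

te_IRB approval = (7 + 4·9 + 11)/6 = 54/6 = 9; σ²_IRB approval = ((11−7)/6)² = 0.444
te_Recruitment = (4 + 4·7 + 10)/6 = 42/6 = 7; σ²_Recruitment = ((10−4)/6)² = 1.000
te_Instrument calibration = (6 + 4·8 + 10)/6 = 48/6 = 8; σ²_Instrument calibration = ((10−6)/6)² = 0.444
te_Pilot data = (9 + 4·13 + 29)/6 = 90/6 = 15; σ²_Pilot data = ((29−9)/6)² = 11.111
te_Data collection = (10 + 4·14 + 18)/6 = 84/6 = 14; σ²_Data collection = ((18−10)/6)² = 1.778
te_Data cleaning = (3 + 4·4 + 11)/6 = 30/6 = 5; σ²_Data cleaning = ((11−3)/6)² = 1.778
te_Analysis = (6 + 4·11 + 22)/6 = 72/6 = 12; σ²_Analysis = ((22−6)/6)² = 7.111
te_Draft manuscript = (9 + 4·13 + 23)/6 = 84/6 = 14; σ²_Draft manuscript = ((23−9)/6)² = 5.444
te_Internal review = (6 + 4·9 + 18)/6 = 60/6 = 10; σ²_Internal review = ((18−6)/6)² = 4.000

Forward pass:
ES_IRB approval = 0; EF_IRB approval = 9
ES_Recruitment = 0; EF_Recruitment = 7
ES_Instrument calibration = 0; EF_Instrument calibration = 8
ES_Pilot data = 0; EF_Pilot data = 15
ES_Data collection = max(EF_Recruitment=7, EF_Pilot data=15) = 15; EF_Data collection = 15+14 = 29
ES_Data cleaning = 7; EF_Data cleaning = 7+5 = 12
ES_Analysis = 7; EF_Analysis = 7+12 = 19
ES_Draft manuscript = 7; EF_Draft manuscript = 7+14 = 21
ES_Internal review = max(EF_IRB approval=9, EF_Instrument calibration=8, EF_Data collection=29, EF_Data cleaning=12, EF_Analysis=19, EF_Draft manuscript=21) = 29; EF_Internal review = 29+10 = 39
Expected project duration μ = 39 hours. Critical path: Pilot data → Data collection → Internal review.

Variances on critical path: σ²_Pilot data=11.111, σ²_Data collection=1.778, σ²_Internal review=4.000.
Largest is σ²_Pilot data = 11.111.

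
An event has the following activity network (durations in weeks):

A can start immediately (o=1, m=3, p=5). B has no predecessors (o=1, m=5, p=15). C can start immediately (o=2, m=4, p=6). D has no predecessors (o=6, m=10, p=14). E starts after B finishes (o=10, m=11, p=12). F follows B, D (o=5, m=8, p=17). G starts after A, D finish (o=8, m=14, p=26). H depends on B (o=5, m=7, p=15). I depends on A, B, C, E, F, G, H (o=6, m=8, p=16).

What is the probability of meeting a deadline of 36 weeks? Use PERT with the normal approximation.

te_A = (1 + 4·3 + 5)/6 = 18/6 = 3; σ²_A = ((5−1)/6)² = 0.444
te_B = (1 + 4·5 + 15)/6 = 36/6 = 6; σ²_B = ((15−1)/6)² = 5.444
te_C = (2 + 4·4 + 6)/6 = 24/6 = 4; σ²_C = ((6−2)/6)² = 0.444
te_D = (6 + 4·10 + 14)/6 = 60/6 = 10; σ²_D = ((14−6)/6)² = 1.778
te_E = (10 + 4·11 + 12)/6 = 66/6 = 11; σ²_E = ((12−10)/6)² = 0.111
te_F = (5 + 4·8 + 17)/6 = 54/6 = 9; σ²_F = ((17−5)/6)² = 4.000
te_G = (8 + 4·14 + 26)/6 = 90/6 = 15; σ²_G = ((26−8)/6)² = 9.000
te_H = (5 + 4·7 + 15)/6 = 48/6 = 8; σ²_H = ((15−5)/6)² = 2.778
te_I = (6 + 4·8 + 16)/6 = 54/6 = 9; σ²_I = ((16−6)/6)² = 2.778

Forward pass:
ES_A = 0; EF_A = 3
ES_B = 0; EF_B = 6
ES_C = 0; EF_C = 4
ES_D = 0; EF_D = 10
ES_E = 6; EF_E = 6+11 = 17
ES_F = max(EF_B=6, EF_D=10) = 10; EF_F = 10+9 = 19
ES_G = max(EF_A=3, EF_D=10) = 10; EF_G = 10+15 = 25
ES_H = 6; EF_H = 6+8 = 14
ES_I = max(EF_A=3, EF_B=6, EF_C=4, EF_E=17, EF_F=19, EF_G=25, EF_H=14) = 25; EF_I = 25+9 = 34
Expected project duration μ = 34 weeks. Critical path: D → G → I.

Variance along critical path = 1.778 + 9.000 + 2.778 = 13.556; σ = √13.556 = 3.682 weeks.
Z = (36 − 34) / 3.682 = 0.543
P(T ≤ 36) = Φ(0.543) ≈ 0.707

0.707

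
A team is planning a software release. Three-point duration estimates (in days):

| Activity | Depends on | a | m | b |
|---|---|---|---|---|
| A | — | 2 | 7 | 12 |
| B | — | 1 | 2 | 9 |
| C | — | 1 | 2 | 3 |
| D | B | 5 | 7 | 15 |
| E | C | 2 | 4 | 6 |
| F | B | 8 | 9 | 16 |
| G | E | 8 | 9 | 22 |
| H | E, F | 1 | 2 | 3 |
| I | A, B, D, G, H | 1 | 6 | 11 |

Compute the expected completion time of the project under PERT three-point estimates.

23 days

te_A = (2 + 4·7 + 12)/6 = 42/6 = 7
te_B = (1 + 4·2 + 9)/6 = 18/6 = 3
te_C = (1 + 4·2 + 3)/6 = 12/6 = 2
te_D = (5 + 4·7 + 15)/6 = 48/6 = 8
te_E = (2 + 4·4 + 6)/6 = 24/6 = 4
te_F = (8 + 4·9 + 16)/6 = 60/6 = 10
te_G = (8 + 4·9 + 22)/6 = 66/6 = 11
te_H = (1 + 4·2 + 3)/6 = 12/6 = 2
te_I = (1 + 4·6 + 11)/6 = 36/6 = 6

Forward pass:
ES_A = 0; EF_A = 7
ES_B = 0; EF_B = 3
ES_C = 0; EF_C = 2
ES_D = 3; EF_D = 3+8 = 11
ES_E = 2; EF_E = 2+4 = 6
ES_F = 3; EF_F = 3+10 = 13
ES_G = 6; EF_G = 6+11 = 17
ES_H = max(EF_E=6, EF_F=13) = 13; EF_H = 13+2 = 15
ES_I = max(EF_A=7, EF_B=3, EF_D=11, EF_G=17, EF_H=15) = 17; EF_I = 17+6 = 23
Expected project duration μ = 23 days. Critical path: C → E → G → I.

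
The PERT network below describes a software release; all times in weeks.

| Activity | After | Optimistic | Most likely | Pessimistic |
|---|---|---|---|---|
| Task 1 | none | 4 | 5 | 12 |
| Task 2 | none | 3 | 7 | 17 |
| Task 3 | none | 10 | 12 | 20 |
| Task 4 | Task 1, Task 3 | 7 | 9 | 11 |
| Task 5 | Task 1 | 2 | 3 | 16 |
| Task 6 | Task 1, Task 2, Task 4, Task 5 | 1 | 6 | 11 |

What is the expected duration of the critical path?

te_Task 1 = (4 + 4·5 + 12)/6 = 36/6 = 6
te_Task 2 = (3 + 4·7 + 17)/6 = 48/6 = 8
te_Task 3 = (10 + 4·12 + 20)/6 = 78/6 = 13
te_Task 4 = (7 + 4·9 + 11)/6 = 54/6 = 9
te_Task 5 = (2 + 4·3 + 16)/6 = 30/6 = 5
te_Task 6 = (1 + 4·6 + 11)/6 = 36/6 = 6

Forward pass:
ES_Task 1 = 0; EF_Task 1 = 6
ES_Task 2 = 0; EF_Task 2 = 8
ES_Task 3 = 0; EF_Task 3 = 13
ES_Task 4 = max(EF_Task 1=6, EF_Task 3=13) = 13; EF_Task 4 = 13+9 = 22
ES_Task 5 = 6; EF_Task 5 = 6+5 = 11
ES_Task 6 = max(EF_Task 1=6, EF_Task 2=8, EF_Task 4=22, EF_Task 5=11) = 22; EF_Task 6 = 22+6 = 28
Expected project duration μ = 28 weeks. Critical path: Task 3 → Task 4 → Task 6.

28 weeks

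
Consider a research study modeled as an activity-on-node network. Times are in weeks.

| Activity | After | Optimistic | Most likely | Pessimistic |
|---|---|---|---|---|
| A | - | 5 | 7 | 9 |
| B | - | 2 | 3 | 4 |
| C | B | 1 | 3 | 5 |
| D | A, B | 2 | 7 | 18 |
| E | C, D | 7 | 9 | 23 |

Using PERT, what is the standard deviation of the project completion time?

te_A = (5 + 4·7 + 9)/6 = 42/6 = 7; σ²_A = ((9−5)/6)² = 0.444
te_B = (2 + 4·3 + 4)/6 = 18/6 = 3; σ²_B = ((4−2)/6)² = 0.111
te_C = (1 + 4·3 + 5)/6 = 18/6 = 3; σ²_C = ((5−1)/6)² = 0.444
te_D = (2 + 4·7 + 18)/6 = 48/6 = 8; σ²_D = ((18−2)/6)² = 7.111
te_E = (7 + 4·9 + 23)/6 = 66/6 = 11; σ²_E = ((23−7)/6)² = 7.111

Forward pass:
ES_A = 0; EF_A = 7
ES_B = 0; EF_B = 3
ES_C = 3; EF_C = 3+3 = 6
ES_D = max(EF_A=7, EF_B=3) = 7; EF_D = 7+8 = 15
ES_E = max(EF_C=6, EF_D=15) = 15; EF_E = 15+11 = 26
Expected project duration μ = 26 weeks. Critical path: A → D → E.

Variance along critical path = 0.444 + 7.111 + 7.111 = 14.667
σ = √14.667 = 3.830 weeks

3.83 weeks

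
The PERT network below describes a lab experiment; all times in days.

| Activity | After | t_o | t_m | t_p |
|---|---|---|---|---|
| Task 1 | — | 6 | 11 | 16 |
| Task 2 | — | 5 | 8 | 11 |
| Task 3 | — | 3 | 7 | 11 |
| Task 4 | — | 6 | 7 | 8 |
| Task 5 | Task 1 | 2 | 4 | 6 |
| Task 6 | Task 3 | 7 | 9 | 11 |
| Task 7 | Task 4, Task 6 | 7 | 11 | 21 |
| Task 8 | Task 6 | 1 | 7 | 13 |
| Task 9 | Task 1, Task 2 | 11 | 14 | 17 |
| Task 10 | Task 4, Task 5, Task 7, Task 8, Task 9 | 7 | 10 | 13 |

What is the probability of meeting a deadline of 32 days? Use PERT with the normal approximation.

te_Task 1 = (6 + 4·11 + 16)/6 = 66/6 = 11; σ²_Task 1 = ((16−6)/6)² = 2.778
te_Task 2 = (5 + 4·8 + 11)/6 = 48/6 = 8; σ²_Task 2 = ((11−5)/6)² = 1.000
te_Task 3 = (3 + 4·7 + 11)/6 = 42/6 = 7; σ²_Task 3 = ((11−3)/6)² = 1.778
te_Task 4 = (6 + 4·7 + 8)/6 = 42/6 = 7; σ²_Task 4 = ((8−6)/6)² = 0.111
te_Task 5 = (2 + 4·4 + 6)/6 = 24/6 = 4; σ²_Task 5 = ((6−2)/6)² = 0.444
te_Task 6 = (7 + 4·9 + 11)/6 = 54/6 = 9; σ²_Task 6 = ((11−7)/6)² = 0.444
te_Task 7 = (7 + 4·11 + 21)/6 = 72/6 = 12; σ²_Task 7 = ((21−7)/6)² = 5.444
te_Task 8 = (1 + 4·7 + 13)/6 = 42/6 = 7; σ²_Task 8 = ((13−1)/6)² = 4.000
te_Task 9 = (11 + 4·14 + 17)/6 = 84/6 = 14; σ²_Task 9 = ((17−11)/6)² = 1.000
te_Task 10 = (7 + 4·10 + 13)/6 = 60/6 = 10; σ²_Task 10 = ((13−7)/6)² = 1.000

Forward pass:
ES_Task 1 = 0; EF_Task 1 = 11
ES_Task 2 = 0; EF_Task 2 = 8
ES_Task 3 = 0; EF_Task 3 = 7
ES_Task 4 = 0; EF_Task 4 = 7
ES_Task 5 = 11; EF_Task 5 = 11+4 = 15
ES_Task 6 = 7; EF_Task 6 = 7+9 = 16
ES_Task 7 = max(EF_Task 4=7, EF_Task 6=16) = 16; EF_Task 7 = 16+12 = 28
ES_Task 8 = 16; EF_Task 8 = 16+7 = 23
ES_Task 9 = max(EF_Task 1=11, EF_Task 2=8) = 11; EF_Task 9 = 11+14 = 25
ES_Task 10 = max(EF_Task 4=7, EF_Task 5=15, EF_Task 7=28, EF_Task 8=23, EF_Task 9=25) = 28; EF_Task 10 = 28+10 = 38
Expected project duration μ = 38 days. Critical path: Task 3 → Task 6 → Task 7 → Task 10.

Variance along critical path = 1.778 + 0.444 + 5.444 + 1.000 = 8.667; σ = √8.667 = 2.944 days.
Z = (32 − 38) / 2.944 = -2.038
P(T ≤ 32) = Φ(-2.038) ≈ 0.021

0.021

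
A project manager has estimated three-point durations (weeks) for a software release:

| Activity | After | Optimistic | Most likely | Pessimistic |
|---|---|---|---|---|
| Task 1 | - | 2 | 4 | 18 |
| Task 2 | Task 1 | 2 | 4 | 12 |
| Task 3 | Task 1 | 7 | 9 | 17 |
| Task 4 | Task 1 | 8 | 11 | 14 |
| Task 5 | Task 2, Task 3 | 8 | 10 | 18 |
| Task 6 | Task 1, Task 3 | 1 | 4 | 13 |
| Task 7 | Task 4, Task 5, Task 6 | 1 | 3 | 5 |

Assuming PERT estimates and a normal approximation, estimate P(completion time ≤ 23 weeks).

0.027

te_Task 1 = (2 + 4·4 + 18)/6 = 36/6 = 6; σ²_Task 1 = ((18−2)/6)² = 7.111
te_Task 2 = (2 + 4·4 + 12)/6 = 30/6 = 5; σ²_Task 2 = ((12−2)/6)² = 2.778
te_Task 3 = (7 + 4·9 + 17)/6 = 60/6 = 10; σ²_Task 3 = ((17−7)/6)² = 2.778
te_Task 4 = (8 + 4·11 + 14)/6 = 66/6 = 11; σ²_Task 4 = ((14−8)/6)² = 1.000
te_Task 5 = (8 + 4·10 + 18)/6 = 66/6 = 11; σ²_Task 5 = ((18−8)/6)² = 2.778
te_Task 6 = (1 + 4·4 + 13)/6 = 30/6 = 5; σ²_Task 6 = ((13−1)/6)² = 4.000
te_Task 7 = (1 + 4·3 + 5)/6 = 18/6 = 3; σ²_Task 7 = ((5−1)/6)² = 0.444

Forward pass:
ES_Task 1 = 0; EF_Task 1 = 6
ES_Task 2 = 6; EF_Task 2 = 6+5 = 11
ES_Task 3 = 6; EF_Task 3 = 6+10 = 16
ES_Task 4 = 6; EF_Task 4 = 6+11 = 17
ES_Task 5 = max(EF_Task 2=11, EF_Task 3=16) = 16; EF_Task 5 = 16+11 = 27
ES_Task 6 = max(EF_Task 1=6, EF_Task 3=16) = 16; EF_Task 6 = 16+5 = 21
ES_Task 7 = max(EF_Task 4=17, EF_Task 5=27, EF_Task 6=21) = 27; EF_Task 7 = 27+3 = 30
Expected project duration μ = 30 weeks. Critical path: Task 1 → Task 3 → Task 5 → Task 7.

Variance along critical path = 7.111 + 2.778 + 2.778 + 0.444 = 13.111; σ = √13.111 = 3.621 weeks.
Z = (23 − 30) / 3.621 = -1.933
P(T ≤ 23) = Φ(-1.933) ≈ 0.027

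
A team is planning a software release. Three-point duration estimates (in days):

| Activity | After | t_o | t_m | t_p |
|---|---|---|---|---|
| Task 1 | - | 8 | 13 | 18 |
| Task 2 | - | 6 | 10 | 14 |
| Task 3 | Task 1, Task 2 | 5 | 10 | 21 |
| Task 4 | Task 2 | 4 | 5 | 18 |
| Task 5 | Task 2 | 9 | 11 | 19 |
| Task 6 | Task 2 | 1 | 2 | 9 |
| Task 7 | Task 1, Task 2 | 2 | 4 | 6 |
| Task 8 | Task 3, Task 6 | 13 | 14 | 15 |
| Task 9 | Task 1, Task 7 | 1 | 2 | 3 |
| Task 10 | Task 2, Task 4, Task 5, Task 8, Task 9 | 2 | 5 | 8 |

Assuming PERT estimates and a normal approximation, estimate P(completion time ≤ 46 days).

0.817

te_Task 1 = (8 + 4·13 + 18)/6 = 78/6 = 13; σ²_Task 1 = ((18−8)/6)² = 2.778
te_Task 2 = (6 + 4·10 + 14)/6 = 60/6 = 10; σ²_Task 2 = ((14−6)/6)² = 1.778
te_Task 3 = (5 + 4·10 + 21)/6 = 66/6 = 11; σ²_Task 3 = ((21−5)/6)² = 7.111
te_Task 4 = (4 + 4·5 + 18)/6 = 42/6 = 7; σ²_Task 4 = ((18−4)/6)² = 5.444
te_Task 5 = (9 + 4·11 + 19)/6 = 72/6 = 12; σ²_Task 5 = ((19−9)/6)² = 2.778
te_Task 6 = (1 + 4·2 + 9)/6 = 18/6 = 3; σ²_Task 6 = ((9−1)/6)² = 1.778
te_Task 7 = (2 + 4·4 + 6)/6 = 24/6 = 4; σ²_Task 7 = ((6−2)/6)² = 0.444
te_Task 8 = (13 + 4·14 + 15)/6 = 84/6 = 14; σ²_Task 8 = ((15−13)/6)² = 0.111
te_Task 9 = (1 + 4·2 + 3)/6 = 12/6 = 2; σ²_Task 9 = ((3−1)/6)² = 0.111
te_Task 10 = (2 + 4·5 + 8)/6 = 30/6 = 5; σ²_Task 10 = ((8−2)/6)² = 1.000

Forward pass:
ES_Task 1 = 0; EF_Task 1 = 13
ES_Task 2 = 0; EF_Task 2 = 10
ES_Task 3 = max(EF_Task 1=13, EF_Task 2=10) = 13; EF_Task 3 = 13+11 = 24
ES_Task 4 = 10; EF_Task 4 = 10+7 = 17
ES_Task 5 = 10; EF_Task 5 = 10+12 = 22
ES_Task 6 = 10; EF_Task 6 = 10+3 = 13
ES_Task 7 = max(EF_Task 1=13, EF_Task 2=10) = 13; EF_Task 7 = 13+4 = 17
ES_Task 8 = max(EF_Task 3=24, EF_Task 6=13) = 24; EF_Task 8 = 24+14 = 38
ES_Task 9 = max(EF_Task 1=13, EF_Task 7=17) = 17; EF_Task 9 = 17+2 = 19
ES_Task 10 = max(EF_Task 2=10, EF_Task 4=17, EF_Task 5=22, EF_Task 8=38, EF_Task 9=19) = 38; EF_Task 10 = 38+5 = 43
Expected project duration μ = 43 days. Critical path: Task 1 → Task 3 → Task 8 → Task 10.

Variance along critical path = 2.778 + 7.111 + 0.111 + 1.000 = 11.000; σ = √11.000 = 3.317 days.
Z = (46 − 43) / 3.317 = 0.905
P(T ≤ 46) = Φ(0.905) ≈ 0.817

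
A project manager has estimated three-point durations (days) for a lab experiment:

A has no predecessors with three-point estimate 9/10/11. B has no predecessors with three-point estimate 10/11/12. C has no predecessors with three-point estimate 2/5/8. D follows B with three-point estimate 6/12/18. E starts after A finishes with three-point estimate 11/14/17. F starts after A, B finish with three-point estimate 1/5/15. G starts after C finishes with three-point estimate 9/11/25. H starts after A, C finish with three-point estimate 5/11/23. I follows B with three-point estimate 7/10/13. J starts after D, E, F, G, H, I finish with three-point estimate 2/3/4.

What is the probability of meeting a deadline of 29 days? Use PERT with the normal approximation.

0.965

te_A = (9 + 4·10 + 11)/6 = 60/6 = 10; σ²_A = ((11−9)/6)² = 0.111
te_B = (10 + 4·11 + 12)/6 = 66/6 = 11; σ²_B = ((12−10)/6)² = 0.111
te_C = (2 + 4·5 + 8)/6 = 30/6 = 5; σ²_C = ((8−2)/6)² = 1.000
te_D = (6 + 4·12 + 18)/6 = 72/6 = 12; σ²_D = ((18−6)/6)² = 4.000
te_E = (11 + 4·14 + 17)/6 = 84/6 = 14; σ²_E = ((17−11)/6)² = 1.000
te_F = (1 + 4·5 + 15)/6 = 36/6 = 6; σ²_F = ((15−1)/6)² = 5.444
te_G = (9 + 4·11 + 25)/6 = 78/6 = 13; σ²_G = ((25−9)/6)² = 7.111
te_H = (5 + 4·11 + 23)/6 = 72/6 = 12; σ²_H = ((23−5)/6)² = 9.000
te_I = (7 + 4·10 + 13)/6 = 60/6 = 10; σ²_I = ((13−7)/6)² = 1.000
te_J = (2 + 4·3 + 4)/6 = 18/6 = 3; σ²_J = ((4−2)/6)² = 0.111

Forward pass:
ES_A = 0; EF_A = 10
ES_B = 0; EF_B = 11
ES_C = 0; EF_C = 5
ES_D = 11; EF_D = 11+12 = 23
ES_E = 10; EF_E = 10+14 = 24
ES_F = max(EF_A=10, EF_B=11) = 11; EF_F = 11+6 = 17
ES_G = 5; EF_G = 5+13 = 18
ES_H = max(EF_A=10, EF_C=5) = 10; EF_H = 10+12 = 22
ES_I = 11; EF_I = 11+10 = 21
ES_J = max(EF_D=23, EF_E=24, EF_F=17, EF_G=18, EF_H=22, EF_I=21) = 24; EF_J = 24+3 = 27
Expected project duration μ = 27 days. Critical path: A → E → J.

Variance along critical path = 0.111 + 1.000 + 0.111 = 1.222; σ = √1.222 = 1.106 days.
Z = (29 − 27) / 1.106 = 1.809
P(T ≤ 29) = Φ(1.809) ≈ 0.965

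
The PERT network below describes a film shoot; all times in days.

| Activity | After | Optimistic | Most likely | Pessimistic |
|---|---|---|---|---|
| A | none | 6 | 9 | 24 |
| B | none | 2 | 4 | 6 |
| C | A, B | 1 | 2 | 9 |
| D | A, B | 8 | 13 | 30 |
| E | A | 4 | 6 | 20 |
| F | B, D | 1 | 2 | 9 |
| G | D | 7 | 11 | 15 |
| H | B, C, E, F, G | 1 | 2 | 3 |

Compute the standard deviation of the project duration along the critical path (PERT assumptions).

4.93 days

te_A = (6 + 4·9 + 24)/6 = 66/6 = 11; σ²_A = ((24−6)/6)² = 9.000
te_B = (2 + 4·4 + 6)/6 = 24/6 = 4; σ²_B = ((6−2)/6)² = 0.444
te_C = (1 + 4·2 + 9)/6 = 18/6 = 3; σ²_C = ((9−1)/6)² = 1.778
te_D = (8 + 4·13 + 30)/6 = 90/6 = 15; σ²_D = ((30−8)/6)² = 13.444
te_E = (4 + 4·6 + 20)/6 = 48/6 = 8; σ²_E = ((20−4)/6)² = 7.111
te_F = (1 + 4·2 + 9)/6 = 18/6 = 3; σ²_F = ((9−1)/6)² = 1.778
te_G = (7 + 4·11 + 15)/6 = 66/6 = 11; σ²_G = ((15−7)/6)² = 1.778
te_H = (1 + 4·2 + 3)/6 = 12/6 = 2; σ²_H = ((3−1)/6)² = 0.111

Forward pass:
ES_A = 0; EF_A = 11
ES_B = 0; EF_B = 4
ES_C = max(EF_A=11, EF_B=4) = 11; EF_C = 11+3 = 14
ES_D = max(EF_A=11, EF_B=4) = 11; EF_D = 11+15 = 26
ES_E = 11; EF_E = 11+8 = 19
ES_F = max(EF_B=4, EF_D=26) = 26; EF_F = 26+3 = 29
ES_G = 26; EF_G = 26+11 = 37
ES_H = max(EF_B=4, EF_C=14, EF_E=19, EF_F=29, EF_G=37) = 37; EF_H = 37+2 = 39
Expected project duration μ = 39 days. Critical path: A → D → G → H.

Variance along critical path = 9.000 + 13.444 + 1.778 + 0.111 = 24.333
σ = √24.333 = 4.933 days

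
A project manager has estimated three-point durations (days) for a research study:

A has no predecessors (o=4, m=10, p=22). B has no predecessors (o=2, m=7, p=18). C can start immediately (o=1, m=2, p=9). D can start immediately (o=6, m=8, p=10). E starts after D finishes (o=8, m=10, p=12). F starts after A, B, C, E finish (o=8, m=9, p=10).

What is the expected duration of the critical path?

te_A = (4 + 4·10 + 22)/6 = 66/6 = 11
te_B = (2 + 4·7 + 18)/6 = 48/6 = 8
te_C = (1 + 4·2 + 9)/6 = 18/6 = 3
te_D = (6 + 4·8 + 10)/6 = 48/6 = 8
te_E = (8 + 4·10 + 12)/6 = 60/6 = 10
te_F = (8 + 4·9 + 10)/6 = 54/6 = 9

Forward pass:
ES_A = 0; EF_A = 11
ES_B = 0; EF_B = 8
ES_C = 0; EF_C = 3
ES_D = 0; EF_D = 8
ES_E = 8; EF_E = 8+10 = 18
ES_F = max(EF_A=11, EF_B=8, EF_C=3, EF_E=18) = 18; EF_F = 18+9 = 27
Expected project duration μ = 27 days. Critical path: D → E → F.

27 days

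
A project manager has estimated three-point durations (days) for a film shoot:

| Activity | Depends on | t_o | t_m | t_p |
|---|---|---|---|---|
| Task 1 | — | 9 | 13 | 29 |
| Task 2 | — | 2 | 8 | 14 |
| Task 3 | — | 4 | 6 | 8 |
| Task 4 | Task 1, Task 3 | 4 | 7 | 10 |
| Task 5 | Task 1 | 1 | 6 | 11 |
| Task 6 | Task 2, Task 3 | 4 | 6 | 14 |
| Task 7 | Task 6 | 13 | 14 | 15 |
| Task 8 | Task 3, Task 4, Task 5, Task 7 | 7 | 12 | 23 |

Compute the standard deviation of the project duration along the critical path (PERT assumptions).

te_Task 1 = (9 + 4·13 + 29)/6 = 90/6 = 15; σ²_Task 1 = ((29−9)/6)² = 11.111
te_Task 2 = (2 + 4·8 + 14)/6 = 48/6 = 8; σ²_Task 2 = ((14−2)/6)² = 4.000
te_Task 3 = (4 + 4·6 + 8)/6 = 36/6 = 6; σ²_Task 3 = ((8−4)/6)² = 0.444
te_Task 4 = (4 + 4·7 + 10)/6 = 42/6 = 7; σ²_Task 4 = ((10−4)/6)² = 1.000
te_Task 5 = (1 + 4·6 + 11)/6 = 36/6 = 6; σ²_Task 5 = ((11−1)/6)² = 2.778
te_Task 6 = (4 + 4·6 + 14)/6 = 42/6 = 7; σ²_Task 6 = ((14−4)/6)² = 2.778
te_Task 7 = (13 + 4·14 + 15)/6 = 84/6 = 14; σ²_Task 7 = ((15−13)/6)² = 0.111
te_Task 8 = (7 + 4·12 + 23)/6 = 78/6 = 13; σ²_Task 8 = ((23−7)/6)² = 7.111

Forward pass:
ES_Task 1 = 0; EF_Task 1 = 15
ES_Task 2 = 0; EF_Task 2 = 8
ES_Task 3 = 0; EF_Task 3 = 6
ES_Task 4 = max(EF_Task 1=15, EF_Task 3=6) = 15; EF_Task 4 = 15+7 = 22
ES_Task 5 = 15; EF_Task 5 = 15+6 = 21
ES_Task 6 = max(EF_Task 2=8, EF_Task 3=6) = 8; EF_Task 6 = 8+7 = 15
ES_Task 7 = 15; EF_Task 7 = 15+14 = 29
ES_Task 8 = max(EF_Task 3=6, EF_Task 4=22, EF_Task 5=21, EF_Task 7=29) = 29; EF_Task 8 = 29+13 = 42
Expected project duration μ = 42 days. Critical path: Task 2 → Task 6 → Task 7 → Task 8.

Variance along critical path = 4.000 + 2.778 + 0.111 + 7.111 = 14.000
σ = √14.000 = 3.742 days

3.74 days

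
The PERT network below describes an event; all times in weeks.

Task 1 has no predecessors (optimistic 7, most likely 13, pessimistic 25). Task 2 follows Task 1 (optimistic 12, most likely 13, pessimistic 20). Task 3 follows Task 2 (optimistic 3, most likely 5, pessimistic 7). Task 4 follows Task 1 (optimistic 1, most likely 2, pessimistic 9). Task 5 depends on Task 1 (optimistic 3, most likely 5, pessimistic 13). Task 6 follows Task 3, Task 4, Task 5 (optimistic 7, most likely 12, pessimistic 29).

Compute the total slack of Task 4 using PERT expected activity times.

16 weeks

te_Task 1 = (7 + 4·13 + 25)/6 = 84/6 = 14
te_Task 2 = (12 + 4·13 + 20)/6 = 84/6 = 14
te_Task 3 = (3 + 4·5 + 7)/6 = 30/6 = 5
te_Task 4 = (1 + 4·2 + 9)/6 = 18/6 = 3
te_Task 5 = (3 + 4·5 + 13)/6 = 36/6 = 6
te_Task 6 = (7 + 4·12 + 29)/6 = 84/6 = 14

Forward pass:
ES_Task 1 = 0; EF_Task 1 = 14
ES_Task 2 = 14; EF_Task 2 = 14+14 = 28
ES_Task 3 = 28; EF_Task 3 = 28+5 = 33
ES_Task 4 = 14; EF_Task 4 = 14+3 = 17
ES_Task 5 = 14; EF_Task 5 = 14+6 = 20
ES_Task 6 = max(EF_Task 3=33, EF_Task 4=17, EF_Task 5=20) = 33; EF_Task 6 = 33+14 = 47
Expected project duration μ = 47 weeks. Critical path: Task 1 → Task 2 → Task 3 → Task 6.

Backward pass:
LF_Task 6 = 47; LS_Task 6 = 47−14 = 33
LF_Task 5 = LS_Task 6 = 33; LS_Task 5 = 33−6 = 27
LF_Task 4 = LS_Task 6 = 33; LS_Task 4 = 33−3 = 30
LF_Task 3 = LS_Task 6 = 33; LS_Task 3 = 33−5 = 28
LF_Task 2 = LS_Task 3 = 28; LS_Task 2 = 28−14 = 14
LF_Task 1 = min(LS_Task 2=14, LS_Task 4=30, LS_Task 5=27) = 14; LS_Task 1 = 14−14 = 0
Slack_Task 4 = LS_Task 4 − ES_Task 4 = 30 − 14 = 16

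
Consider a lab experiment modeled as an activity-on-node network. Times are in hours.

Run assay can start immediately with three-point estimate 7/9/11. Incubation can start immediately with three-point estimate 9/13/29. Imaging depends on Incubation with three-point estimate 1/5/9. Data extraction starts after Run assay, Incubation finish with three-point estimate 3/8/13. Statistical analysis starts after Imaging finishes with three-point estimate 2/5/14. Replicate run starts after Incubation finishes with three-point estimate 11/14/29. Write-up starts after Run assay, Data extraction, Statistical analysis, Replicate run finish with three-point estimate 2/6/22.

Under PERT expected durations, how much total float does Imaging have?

te_Run assay = (7 + 4·9 + 11)/6 = 54/6 = 9
te_Incubation = (9 + 4·13 + 29)/6 = 90/6 = 15
te_Imaging = (1 + 4·5 + 9)/6 = 30/6 = 5
te_Data extraction = (3 + 4·8 + 13)/6 = 48/6 = 8
te_Statistical analysis = (2 + 4·5 + 14)/6 = 36/6 = 6
te_Replicate run = (11 + 4·14 + 29)/6 = 96/6 = 16
te_Write-up = (2 + 4·6 + 22)/6 = 48/6 = 8

Forward pass:
ES_Run assay = 0; EF_Run assay = 9
ES_Incubation = 0; EF_Incubation = 15
ES_Imaging = 15; EF_Imaging = 15+5 = 20
ES_Data extraction = max(EF_Run assay=9, EF_Incubation=15) = 15; EF_Data extraction = 15+8 = 23
ES_Statistical analysis = 20; EF_Statistical analysis = 20+6 = 26
ES_Replicate run = 15; EF_Replicate run = 15+16 = 31
ES_Write-up = max(EF_Run assay=9, EF_Data extraction=23, EF_Statistical analysis=26, EF_Replicate run=31) = 31; EF_Write-up = 31+8 = 39
Expected project duration μ = 39 hours. Critical path: Incubation → Replicate run → Write-up.

Backward pass:
LF_Write-up = 39; LS_Write-up = 39−8 = 31
LF_Replicate run = LS_Write-up = 31; LS_Replicate run = 31−16 = 15
LF_Statistical analysis = LS_Write-up = 31; LS_Statistical analysis = 31−6 = 25
LF_Data extraction = LS_Write-up = 31; LS_Data extraction = 31−8 = 23
LF_Imaging = LS_Statistical analysis = 25; LS_Imaging = 25−5 = 20
LF_Incubation = min(LS_Imaging=20, LS_Data extraction=23, LS_Replicate run=15) = 15; LS_Incubation = 15−15 = 0
LF_Run assay = min(LS_Data extraction=23, LS_Write-up=31) = 23; LS_Run assay = 23−9 = 14
Slack_Imaging = LS_Imaging − ES_Imaging = 20 − 15 = 5

5 hours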